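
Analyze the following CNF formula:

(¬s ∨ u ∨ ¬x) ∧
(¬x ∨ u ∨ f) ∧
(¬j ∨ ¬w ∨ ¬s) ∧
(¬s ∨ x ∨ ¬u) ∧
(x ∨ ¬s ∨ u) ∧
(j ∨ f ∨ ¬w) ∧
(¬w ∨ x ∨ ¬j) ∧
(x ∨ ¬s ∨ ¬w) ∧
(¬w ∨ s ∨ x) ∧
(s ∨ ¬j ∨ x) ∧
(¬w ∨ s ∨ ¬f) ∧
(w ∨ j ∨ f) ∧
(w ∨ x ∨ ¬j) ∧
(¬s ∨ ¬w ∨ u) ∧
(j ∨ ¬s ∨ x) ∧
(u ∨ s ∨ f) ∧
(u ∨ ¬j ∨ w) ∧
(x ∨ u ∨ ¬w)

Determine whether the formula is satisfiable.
Yes

Yes, the formula is satisfiable.

One satisfying assignment is: j=False, f=True, x=False, u=False, w=False, s=False

Verification: With this assignment, all 18 clauses evaluate to true.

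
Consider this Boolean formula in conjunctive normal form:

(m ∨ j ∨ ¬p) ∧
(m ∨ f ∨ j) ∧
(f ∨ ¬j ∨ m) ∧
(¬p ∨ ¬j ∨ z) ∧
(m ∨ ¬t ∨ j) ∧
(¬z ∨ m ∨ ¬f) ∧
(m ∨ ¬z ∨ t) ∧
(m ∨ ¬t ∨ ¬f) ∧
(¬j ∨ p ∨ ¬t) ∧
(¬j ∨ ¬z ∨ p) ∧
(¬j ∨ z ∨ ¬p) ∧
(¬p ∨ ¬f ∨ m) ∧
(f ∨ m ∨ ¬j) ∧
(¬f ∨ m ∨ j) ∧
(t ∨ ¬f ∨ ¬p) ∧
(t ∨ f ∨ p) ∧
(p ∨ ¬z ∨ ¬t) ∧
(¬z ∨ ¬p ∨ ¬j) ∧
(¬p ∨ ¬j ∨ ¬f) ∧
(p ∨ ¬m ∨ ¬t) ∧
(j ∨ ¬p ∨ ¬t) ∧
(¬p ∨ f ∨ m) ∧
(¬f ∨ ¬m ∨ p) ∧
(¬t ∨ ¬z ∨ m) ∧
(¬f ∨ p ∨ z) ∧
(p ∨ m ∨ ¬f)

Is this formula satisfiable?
Yes

Yes, the formula is satisfiable.

One satisfying assignment is: j=False, f=False, m=True, t=False, p=True, z=False

Verification: With this assignment, all 26 clauses evaluate to true.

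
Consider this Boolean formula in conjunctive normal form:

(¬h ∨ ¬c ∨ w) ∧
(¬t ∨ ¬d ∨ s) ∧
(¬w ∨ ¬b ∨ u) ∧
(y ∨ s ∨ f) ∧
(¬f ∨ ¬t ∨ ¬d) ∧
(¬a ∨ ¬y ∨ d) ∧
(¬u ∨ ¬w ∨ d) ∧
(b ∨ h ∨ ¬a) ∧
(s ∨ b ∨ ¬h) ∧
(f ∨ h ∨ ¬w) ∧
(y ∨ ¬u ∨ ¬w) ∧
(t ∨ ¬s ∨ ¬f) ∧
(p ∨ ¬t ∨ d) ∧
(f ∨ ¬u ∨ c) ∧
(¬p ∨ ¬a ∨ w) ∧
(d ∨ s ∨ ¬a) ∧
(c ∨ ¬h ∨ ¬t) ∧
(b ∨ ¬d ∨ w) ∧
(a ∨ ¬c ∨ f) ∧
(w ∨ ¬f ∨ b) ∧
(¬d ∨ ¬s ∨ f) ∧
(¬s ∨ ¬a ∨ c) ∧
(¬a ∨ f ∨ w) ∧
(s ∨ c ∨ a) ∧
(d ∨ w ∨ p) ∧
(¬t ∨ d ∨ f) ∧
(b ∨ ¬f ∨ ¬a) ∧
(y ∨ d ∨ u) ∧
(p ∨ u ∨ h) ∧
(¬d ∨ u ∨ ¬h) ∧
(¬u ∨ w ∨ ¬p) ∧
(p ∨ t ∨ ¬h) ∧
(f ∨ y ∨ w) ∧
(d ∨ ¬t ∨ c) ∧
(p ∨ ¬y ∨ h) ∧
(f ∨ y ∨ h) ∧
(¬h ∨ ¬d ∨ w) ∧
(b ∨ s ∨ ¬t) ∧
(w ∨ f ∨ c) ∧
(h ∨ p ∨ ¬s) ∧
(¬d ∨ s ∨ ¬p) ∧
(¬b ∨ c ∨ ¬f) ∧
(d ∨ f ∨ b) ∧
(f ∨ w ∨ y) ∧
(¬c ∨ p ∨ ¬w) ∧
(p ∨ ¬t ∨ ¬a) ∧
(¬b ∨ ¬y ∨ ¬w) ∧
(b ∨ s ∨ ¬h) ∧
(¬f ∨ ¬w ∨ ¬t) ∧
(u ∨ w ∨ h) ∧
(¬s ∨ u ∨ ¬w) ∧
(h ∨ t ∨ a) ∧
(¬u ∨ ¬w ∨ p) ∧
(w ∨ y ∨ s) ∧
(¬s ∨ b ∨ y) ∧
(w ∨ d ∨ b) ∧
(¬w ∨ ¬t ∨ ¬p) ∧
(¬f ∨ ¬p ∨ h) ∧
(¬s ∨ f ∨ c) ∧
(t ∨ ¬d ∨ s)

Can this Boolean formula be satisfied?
No

No, the formula is not satisfiable.

No assignment of truth values to the variables can make all 60 clauses true simultaneously.

The formula is UNSAT (unsatisfiable).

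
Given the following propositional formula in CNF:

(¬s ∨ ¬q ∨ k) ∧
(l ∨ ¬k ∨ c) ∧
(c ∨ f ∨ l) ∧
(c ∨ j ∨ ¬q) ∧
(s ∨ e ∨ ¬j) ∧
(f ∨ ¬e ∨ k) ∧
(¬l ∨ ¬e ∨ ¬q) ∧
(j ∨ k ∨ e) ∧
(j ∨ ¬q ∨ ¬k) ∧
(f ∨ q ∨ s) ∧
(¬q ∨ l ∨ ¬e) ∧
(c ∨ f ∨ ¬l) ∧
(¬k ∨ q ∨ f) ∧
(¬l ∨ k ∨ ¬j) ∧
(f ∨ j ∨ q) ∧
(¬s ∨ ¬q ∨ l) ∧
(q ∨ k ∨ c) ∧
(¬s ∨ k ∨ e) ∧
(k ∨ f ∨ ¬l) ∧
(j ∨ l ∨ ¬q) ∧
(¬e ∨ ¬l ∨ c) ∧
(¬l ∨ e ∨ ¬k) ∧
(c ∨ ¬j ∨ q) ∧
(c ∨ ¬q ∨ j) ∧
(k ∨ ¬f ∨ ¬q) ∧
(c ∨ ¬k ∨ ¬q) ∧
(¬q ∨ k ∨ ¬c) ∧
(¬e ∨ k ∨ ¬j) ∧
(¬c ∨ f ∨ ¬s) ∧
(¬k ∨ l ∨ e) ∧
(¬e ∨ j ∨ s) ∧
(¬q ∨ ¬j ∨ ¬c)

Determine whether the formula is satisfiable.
Yes

Yes, the formula is satisfiable.

One satisfying assignment is: f=True, j=False, q=False, e=True, c=True, l=True, s=True, k=True

Verification: With this assignment, all 32 clauses evaluate to true.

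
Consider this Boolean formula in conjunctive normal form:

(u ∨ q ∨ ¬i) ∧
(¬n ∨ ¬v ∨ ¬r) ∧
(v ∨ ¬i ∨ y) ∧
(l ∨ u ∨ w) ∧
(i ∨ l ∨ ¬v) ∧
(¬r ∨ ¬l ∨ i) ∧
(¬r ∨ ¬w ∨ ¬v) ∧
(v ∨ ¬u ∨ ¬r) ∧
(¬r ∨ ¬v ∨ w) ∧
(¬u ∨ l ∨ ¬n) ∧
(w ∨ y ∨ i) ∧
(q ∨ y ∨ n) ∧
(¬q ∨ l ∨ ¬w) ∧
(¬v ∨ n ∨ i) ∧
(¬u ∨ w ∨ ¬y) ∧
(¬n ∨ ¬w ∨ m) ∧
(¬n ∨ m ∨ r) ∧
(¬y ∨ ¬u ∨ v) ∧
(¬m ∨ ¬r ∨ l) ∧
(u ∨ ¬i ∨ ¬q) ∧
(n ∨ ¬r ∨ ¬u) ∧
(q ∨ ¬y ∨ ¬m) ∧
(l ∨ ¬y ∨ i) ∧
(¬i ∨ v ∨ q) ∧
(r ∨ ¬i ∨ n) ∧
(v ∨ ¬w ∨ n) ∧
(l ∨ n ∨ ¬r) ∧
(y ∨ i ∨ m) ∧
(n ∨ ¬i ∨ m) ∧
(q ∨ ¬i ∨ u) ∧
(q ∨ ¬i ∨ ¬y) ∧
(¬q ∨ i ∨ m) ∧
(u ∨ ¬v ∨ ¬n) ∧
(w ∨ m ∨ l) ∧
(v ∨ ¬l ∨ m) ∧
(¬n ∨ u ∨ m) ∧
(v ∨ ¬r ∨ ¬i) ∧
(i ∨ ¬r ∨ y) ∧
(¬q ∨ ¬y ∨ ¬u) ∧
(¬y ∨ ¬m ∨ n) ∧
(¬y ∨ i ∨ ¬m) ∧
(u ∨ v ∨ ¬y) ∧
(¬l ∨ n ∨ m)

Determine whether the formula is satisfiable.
Yes

Yes, the formula is satisfiable.

One satisfying assignment is: v=False, w=True, n=True, l=False, m=True, y=False, u=False, r=False, q=False, i=False

Verification: With this assignment, all 43 clauses evaluate to true.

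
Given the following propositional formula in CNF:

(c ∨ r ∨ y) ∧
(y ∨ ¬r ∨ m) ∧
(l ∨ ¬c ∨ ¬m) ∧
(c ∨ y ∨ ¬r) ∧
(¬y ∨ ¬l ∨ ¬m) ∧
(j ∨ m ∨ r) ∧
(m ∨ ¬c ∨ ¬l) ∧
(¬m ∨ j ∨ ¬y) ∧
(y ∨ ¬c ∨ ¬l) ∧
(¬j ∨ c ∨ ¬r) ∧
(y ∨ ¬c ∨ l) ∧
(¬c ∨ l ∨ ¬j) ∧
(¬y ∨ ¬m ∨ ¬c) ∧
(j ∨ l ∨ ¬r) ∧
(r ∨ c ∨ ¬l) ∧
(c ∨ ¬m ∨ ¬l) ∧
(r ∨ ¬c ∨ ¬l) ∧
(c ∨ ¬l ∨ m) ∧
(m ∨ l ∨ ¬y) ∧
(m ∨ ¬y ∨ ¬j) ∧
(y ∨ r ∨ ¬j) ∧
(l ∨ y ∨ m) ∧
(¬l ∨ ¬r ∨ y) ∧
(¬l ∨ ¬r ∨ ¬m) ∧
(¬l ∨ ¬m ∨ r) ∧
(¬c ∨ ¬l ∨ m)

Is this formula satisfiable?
Yes

Yes, the formula is satisfiable.

One satisfying assignment is: m=True, c=False, r=False, l=False, y=True, j=True

Verification: With this assignment, all 26 clauses evaluate to true.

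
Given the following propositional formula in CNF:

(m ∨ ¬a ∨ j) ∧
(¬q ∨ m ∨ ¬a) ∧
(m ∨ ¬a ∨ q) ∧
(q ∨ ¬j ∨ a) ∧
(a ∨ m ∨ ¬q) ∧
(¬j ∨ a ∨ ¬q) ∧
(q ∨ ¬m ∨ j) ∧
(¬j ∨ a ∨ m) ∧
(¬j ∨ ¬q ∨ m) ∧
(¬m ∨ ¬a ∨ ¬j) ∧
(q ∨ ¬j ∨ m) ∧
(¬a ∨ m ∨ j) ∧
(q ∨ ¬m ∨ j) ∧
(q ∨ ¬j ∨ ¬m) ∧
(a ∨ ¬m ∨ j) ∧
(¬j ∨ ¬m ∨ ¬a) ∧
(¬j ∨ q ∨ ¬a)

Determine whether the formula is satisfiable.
Yes

Yes, the formula is satisfiable.

One satisfying assignment is: j=False, m=False, q=False, a=False

Verification: With this assignment, all 17 clauses evaluate to true.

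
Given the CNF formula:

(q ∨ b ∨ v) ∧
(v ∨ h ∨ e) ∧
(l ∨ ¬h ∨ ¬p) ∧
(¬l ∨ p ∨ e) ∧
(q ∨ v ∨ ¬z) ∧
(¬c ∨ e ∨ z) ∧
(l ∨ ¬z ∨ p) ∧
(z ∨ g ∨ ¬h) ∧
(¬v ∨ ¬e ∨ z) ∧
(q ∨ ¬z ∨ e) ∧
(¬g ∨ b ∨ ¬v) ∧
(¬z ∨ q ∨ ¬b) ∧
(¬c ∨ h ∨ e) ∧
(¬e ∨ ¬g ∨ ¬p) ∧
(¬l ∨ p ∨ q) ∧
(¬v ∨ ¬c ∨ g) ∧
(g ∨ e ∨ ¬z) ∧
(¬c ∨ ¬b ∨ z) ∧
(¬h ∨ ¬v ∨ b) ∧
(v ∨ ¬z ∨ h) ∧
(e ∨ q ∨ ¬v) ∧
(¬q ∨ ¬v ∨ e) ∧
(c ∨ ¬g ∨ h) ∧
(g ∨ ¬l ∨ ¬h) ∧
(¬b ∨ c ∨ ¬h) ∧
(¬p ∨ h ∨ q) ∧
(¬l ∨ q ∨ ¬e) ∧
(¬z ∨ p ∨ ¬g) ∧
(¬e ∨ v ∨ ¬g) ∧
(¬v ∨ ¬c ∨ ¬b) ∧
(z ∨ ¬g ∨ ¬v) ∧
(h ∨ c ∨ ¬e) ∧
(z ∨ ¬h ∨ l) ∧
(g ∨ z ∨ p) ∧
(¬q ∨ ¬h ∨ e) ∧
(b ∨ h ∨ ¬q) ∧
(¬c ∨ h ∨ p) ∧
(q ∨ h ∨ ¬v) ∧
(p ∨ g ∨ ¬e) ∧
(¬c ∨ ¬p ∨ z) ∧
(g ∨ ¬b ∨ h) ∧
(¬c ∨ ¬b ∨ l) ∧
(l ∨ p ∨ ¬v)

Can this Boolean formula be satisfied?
No

No, the formula is not satisfiable.

No assignment of truth values to the variables can make all 43 clauses true simultaneously.

The formula is UNSAT (unsatisfiable).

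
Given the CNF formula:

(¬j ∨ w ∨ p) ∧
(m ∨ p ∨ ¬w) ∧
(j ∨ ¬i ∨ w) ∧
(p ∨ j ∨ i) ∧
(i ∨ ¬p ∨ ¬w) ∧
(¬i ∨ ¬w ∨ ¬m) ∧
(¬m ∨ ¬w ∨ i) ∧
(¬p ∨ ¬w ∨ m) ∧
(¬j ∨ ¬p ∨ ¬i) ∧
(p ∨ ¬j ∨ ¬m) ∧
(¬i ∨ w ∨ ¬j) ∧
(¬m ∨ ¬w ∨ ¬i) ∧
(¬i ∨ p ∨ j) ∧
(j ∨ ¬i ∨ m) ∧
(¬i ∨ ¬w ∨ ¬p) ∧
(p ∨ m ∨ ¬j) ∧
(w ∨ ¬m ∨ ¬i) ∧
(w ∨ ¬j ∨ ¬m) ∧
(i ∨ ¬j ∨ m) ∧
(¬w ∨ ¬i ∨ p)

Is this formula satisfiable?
Yes

Yes, the formula is satisfiable.

One satisfying assignment is: j=False, i=False, p=True, w=False, m=False

Verification: With this assignment, all 20 clauses evaluate to true.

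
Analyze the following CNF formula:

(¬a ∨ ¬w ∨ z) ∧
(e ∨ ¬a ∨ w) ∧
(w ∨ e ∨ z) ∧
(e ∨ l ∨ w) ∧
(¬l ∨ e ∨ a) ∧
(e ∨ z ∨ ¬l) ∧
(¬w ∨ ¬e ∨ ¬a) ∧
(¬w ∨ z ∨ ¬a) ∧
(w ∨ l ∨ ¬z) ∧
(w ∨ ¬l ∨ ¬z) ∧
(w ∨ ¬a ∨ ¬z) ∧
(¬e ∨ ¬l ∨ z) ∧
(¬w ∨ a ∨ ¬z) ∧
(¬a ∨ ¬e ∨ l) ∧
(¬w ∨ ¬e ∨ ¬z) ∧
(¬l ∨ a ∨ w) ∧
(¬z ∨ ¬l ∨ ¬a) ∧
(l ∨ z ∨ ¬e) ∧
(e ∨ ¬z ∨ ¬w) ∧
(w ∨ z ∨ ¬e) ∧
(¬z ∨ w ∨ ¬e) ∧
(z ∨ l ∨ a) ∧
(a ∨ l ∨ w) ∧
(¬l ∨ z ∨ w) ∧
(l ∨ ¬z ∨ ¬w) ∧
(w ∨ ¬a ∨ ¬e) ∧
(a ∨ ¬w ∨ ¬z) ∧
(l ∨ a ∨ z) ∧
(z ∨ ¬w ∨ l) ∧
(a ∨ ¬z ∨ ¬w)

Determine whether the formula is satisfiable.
No

No, the formula is not satisfiable.

No assignment of truth values to the variables can make all 30 clauses true simultaneously.

The formula is UNSAT (unsatisfiable).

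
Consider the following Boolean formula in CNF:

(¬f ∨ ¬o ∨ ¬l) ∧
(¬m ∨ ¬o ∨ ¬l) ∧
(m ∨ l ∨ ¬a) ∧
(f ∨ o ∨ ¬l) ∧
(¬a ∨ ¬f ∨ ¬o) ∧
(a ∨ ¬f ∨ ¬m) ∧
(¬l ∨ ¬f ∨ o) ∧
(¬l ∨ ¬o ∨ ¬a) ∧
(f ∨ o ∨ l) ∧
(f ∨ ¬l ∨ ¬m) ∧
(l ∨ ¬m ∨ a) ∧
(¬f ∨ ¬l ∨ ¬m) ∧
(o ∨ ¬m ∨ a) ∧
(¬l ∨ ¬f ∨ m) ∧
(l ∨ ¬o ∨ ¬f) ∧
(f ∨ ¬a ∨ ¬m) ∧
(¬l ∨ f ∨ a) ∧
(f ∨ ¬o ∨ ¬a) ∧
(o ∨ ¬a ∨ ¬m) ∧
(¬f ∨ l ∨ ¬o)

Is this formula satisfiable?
Yes

Yes, the formula is satisfiable.

One satisfying assignment is: a=False, l=False, o=False, m=False, f=True

Verification: With this assignment, all 20 clauses evaluate to true.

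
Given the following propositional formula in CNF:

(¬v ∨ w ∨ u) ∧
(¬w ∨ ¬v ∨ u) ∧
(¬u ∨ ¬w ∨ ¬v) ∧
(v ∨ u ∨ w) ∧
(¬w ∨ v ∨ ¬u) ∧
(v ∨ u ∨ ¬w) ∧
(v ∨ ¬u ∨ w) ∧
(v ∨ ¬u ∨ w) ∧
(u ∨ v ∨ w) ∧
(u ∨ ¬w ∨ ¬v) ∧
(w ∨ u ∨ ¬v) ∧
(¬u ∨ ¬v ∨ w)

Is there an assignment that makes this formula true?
No

No, the formula is not satisfiable.

No assignment of truth values to the variables can make all 12 clauses true simultaneously.

The formula is UNSAT (unsatisfiable).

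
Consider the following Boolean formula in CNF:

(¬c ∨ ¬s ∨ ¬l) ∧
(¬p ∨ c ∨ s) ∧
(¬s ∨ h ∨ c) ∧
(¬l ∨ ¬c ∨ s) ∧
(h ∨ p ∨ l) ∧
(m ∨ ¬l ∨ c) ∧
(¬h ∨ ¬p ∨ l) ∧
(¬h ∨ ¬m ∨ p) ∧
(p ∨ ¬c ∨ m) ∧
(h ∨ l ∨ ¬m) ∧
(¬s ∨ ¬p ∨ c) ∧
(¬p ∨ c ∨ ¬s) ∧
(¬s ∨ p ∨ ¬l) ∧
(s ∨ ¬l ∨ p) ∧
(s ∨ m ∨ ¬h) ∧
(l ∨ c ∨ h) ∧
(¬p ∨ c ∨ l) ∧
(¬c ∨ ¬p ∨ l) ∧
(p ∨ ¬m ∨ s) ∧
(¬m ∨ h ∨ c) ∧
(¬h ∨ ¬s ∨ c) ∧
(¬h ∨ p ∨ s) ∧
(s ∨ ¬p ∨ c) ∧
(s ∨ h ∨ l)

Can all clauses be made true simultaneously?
No

No, the formula is not satisfiable.

No assignment of truth values to the variables can make all 24 clauses true simultaneously.

The formula is UNSAT (unsatisfiable).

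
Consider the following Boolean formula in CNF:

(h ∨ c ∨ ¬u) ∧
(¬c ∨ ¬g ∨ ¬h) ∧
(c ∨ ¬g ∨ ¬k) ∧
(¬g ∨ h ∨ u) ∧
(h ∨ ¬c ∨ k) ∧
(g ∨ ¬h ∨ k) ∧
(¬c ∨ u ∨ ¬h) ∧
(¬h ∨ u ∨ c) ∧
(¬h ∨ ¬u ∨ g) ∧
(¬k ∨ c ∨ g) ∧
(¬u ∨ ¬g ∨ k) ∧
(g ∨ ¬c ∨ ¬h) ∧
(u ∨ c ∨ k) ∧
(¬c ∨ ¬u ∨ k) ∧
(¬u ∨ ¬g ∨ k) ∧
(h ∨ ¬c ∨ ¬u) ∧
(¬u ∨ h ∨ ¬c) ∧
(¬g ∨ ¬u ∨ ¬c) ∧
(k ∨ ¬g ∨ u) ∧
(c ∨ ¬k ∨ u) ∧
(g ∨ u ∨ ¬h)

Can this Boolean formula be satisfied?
Yes

Yes, the formula is satisfiable.

One satisfying assignment is: h=False, k=True, u=False, g=False, c=True

Verification: With this assignment, all 21 clauses evaluate to true.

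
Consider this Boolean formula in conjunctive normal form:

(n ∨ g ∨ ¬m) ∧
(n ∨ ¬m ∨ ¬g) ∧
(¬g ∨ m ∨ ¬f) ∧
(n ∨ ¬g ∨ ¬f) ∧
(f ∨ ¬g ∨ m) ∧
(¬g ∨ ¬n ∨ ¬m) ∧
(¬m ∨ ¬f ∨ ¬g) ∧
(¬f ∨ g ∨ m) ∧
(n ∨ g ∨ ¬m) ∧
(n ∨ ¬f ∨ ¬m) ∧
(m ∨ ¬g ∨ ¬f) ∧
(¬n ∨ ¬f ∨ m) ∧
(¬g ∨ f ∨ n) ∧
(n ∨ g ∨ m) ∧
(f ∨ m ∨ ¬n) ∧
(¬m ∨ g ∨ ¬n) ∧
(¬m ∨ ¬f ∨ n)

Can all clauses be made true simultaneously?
No

No, the formula is not satisfiable.

No assignment of truth values to the variables can make all 17 clauses true simultaneously.

The formula is UNSAT (unsatisfiable).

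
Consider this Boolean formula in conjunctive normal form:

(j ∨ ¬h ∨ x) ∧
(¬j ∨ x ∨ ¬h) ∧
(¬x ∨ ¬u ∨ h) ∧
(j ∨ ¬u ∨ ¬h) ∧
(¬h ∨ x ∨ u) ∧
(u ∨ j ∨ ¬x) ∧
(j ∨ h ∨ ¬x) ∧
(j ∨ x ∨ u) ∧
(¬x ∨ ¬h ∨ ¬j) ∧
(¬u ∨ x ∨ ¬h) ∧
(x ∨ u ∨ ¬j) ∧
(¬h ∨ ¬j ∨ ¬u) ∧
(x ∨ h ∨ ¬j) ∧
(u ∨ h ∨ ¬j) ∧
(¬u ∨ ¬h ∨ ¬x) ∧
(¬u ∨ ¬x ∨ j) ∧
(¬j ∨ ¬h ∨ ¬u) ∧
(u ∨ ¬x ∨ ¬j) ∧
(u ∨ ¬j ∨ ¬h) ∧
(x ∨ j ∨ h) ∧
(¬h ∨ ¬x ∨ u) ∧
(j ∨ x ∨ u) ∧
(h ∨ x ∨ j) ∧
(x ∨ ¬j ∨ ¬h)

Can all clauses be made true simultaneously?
No

No, the formula is not satisfiable.

No assignment of truth values to the variables can make all 24 clauses true simultaneously.

The formula is UNSAT (unsatisfiable).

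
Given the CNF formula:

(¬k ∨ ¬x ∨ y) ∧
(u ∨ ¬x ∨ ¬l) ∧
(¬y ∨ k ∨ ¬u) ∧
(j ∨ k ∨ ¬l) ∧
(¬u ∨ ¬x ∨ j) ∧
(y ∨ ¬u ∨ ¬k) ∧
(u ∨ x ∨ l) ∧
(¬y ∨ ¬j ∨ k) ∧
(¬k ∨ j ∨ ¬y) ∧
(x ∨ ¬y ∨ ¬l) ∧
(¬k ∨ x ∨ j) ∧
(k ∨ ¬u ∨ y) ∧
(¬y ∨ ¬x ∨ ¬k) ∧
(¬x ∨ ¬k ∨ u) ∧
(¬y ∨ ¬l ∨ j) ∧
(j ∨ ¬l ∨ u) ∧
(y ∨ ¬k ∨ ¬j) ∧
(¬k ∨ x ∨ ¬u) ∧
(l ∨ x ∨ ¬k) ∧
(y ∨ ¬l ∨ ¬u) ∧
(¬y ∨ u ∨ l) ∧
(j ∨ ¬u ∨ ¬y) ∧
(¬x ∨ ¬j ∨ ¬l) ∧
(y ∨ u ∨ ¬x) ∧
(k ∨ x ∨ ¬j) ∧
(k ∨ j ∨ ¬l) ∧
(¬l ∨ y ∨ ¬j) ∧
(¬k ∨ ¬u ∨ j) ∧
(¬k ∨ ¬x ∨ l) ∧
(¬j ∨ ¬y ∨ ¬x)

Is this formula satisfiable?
No

No, the formula is not satisfiable.

No assignment of truth values to the variables can make all 30 clauses true simultaneously.

The formula is UNSAT (unsatisfiable).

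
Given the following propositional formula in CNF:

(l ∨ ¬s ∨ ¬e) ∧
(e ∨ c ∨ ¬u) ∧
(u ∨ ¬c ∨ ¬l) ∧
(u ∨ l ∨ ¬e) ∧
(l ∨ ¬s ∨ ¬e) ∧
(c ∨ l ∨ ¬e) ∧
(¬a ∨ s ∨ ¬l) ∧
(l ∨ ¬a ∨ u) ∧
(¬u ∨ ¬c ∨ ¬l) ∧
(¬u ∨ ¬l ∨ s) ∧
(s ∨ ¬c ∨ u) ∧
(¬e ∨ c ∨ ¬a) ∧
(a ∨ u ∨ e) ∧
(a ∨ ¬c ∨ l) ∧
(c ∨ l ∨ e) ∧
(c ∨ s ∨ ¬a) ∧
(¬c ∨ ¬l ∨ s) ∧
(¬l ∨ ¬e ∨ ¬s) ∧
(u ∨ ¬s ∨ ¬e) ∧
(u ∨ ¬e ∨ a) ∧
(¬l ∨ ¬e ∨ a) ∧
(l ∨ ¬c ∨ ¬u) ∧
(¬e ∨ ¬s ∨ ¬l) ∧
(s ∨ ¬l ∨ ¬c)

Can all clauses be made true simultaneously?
Yes

Yes, the formula is satisfiable.

One satisfying assignment is: a=True, u=False, l=True, s=True, c=False, e=False

Verification: With this assignment, all 24 clauses evaluate to true.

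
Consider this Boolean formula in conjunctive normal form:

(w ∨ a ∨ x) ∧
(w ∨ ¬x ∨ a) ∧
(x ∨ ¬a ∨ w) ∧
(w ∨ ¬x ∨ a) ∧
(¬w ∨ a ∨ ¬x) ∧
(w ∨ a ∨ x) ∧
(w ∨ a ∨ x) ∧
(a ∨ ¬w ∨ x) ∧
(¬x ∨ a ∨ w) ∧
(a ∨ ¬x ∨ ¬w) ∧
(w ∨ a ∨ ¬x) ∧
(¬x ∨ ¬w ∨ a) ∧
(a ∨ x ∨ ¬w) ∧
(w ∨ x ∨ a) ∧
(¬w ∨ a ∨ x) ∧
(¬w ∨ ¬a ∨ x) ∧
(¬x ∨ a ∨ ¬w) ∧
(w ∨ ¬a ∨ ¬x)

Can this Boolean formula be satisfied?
Yes

Yes, the formula is satisfiable.

One satisfying assignment is: a=True, w=True, x=True

Verification: With this assignment, all 18 clauses evaluate to true.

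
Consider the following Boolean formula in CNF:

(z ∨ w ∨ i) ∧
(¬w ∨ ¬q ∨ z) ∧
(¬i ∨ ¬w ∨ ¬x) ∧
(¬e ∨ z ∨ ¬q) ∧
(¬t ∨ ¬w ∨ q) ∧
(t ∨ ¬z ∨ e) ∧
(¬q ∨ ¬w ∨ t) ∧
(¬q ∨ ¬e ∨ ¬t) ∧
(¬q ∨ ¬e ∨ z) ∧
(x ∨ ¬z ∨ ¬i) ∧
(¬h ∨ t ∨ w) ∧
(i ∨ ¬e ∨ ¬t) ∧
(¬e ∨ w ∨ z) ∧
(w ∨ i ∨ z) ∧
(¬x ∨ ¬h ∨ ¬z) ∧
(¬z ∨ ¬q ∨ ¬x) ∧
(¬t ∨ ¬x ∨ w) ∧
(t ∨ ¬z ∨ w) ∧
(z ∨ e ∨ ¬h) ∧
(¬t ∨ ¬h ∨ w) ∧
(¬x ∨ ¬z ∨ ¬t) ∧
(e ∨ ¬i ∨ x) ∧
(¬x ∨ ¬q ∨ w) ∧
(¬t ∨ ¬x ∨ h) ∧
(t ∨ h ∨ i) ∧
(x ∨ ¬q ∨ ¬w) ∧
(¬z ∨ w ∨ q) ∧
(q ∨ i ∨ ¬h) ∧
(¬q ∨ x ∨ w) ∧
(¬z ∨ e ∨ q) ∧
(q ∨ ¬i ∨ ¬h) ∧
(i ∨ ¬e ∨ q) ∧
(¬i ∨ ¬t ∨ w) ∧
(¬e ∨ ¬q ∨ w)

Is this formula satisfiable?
Yes

Yes, the formula is satisfiable.

One satisfying assignment is: z=False, i=True, t=False, x=True, e=False, w=False, q=False, h=False

Verification: With this assignment, all 34 clauses evaluate to true.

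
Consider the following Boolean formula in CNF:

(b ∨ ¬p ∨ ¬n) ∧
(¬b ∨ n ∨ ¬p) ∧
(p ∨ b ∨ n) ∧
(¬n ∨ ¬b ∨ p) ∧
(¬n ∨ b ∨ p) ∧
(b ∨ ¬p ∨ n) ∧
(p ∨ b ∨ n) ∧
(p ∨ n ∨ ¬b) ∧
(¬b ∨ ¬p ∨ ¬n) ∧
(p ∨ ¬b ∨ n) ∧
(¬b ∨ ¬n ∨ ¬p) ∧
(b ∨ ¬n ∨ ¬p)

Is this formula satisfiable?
No

No, the formula is not satisfiable.

No assignment of truth values to the variables can make all 12 clauses true simultaneously.

The formula is UNSAT (unsatisfiable).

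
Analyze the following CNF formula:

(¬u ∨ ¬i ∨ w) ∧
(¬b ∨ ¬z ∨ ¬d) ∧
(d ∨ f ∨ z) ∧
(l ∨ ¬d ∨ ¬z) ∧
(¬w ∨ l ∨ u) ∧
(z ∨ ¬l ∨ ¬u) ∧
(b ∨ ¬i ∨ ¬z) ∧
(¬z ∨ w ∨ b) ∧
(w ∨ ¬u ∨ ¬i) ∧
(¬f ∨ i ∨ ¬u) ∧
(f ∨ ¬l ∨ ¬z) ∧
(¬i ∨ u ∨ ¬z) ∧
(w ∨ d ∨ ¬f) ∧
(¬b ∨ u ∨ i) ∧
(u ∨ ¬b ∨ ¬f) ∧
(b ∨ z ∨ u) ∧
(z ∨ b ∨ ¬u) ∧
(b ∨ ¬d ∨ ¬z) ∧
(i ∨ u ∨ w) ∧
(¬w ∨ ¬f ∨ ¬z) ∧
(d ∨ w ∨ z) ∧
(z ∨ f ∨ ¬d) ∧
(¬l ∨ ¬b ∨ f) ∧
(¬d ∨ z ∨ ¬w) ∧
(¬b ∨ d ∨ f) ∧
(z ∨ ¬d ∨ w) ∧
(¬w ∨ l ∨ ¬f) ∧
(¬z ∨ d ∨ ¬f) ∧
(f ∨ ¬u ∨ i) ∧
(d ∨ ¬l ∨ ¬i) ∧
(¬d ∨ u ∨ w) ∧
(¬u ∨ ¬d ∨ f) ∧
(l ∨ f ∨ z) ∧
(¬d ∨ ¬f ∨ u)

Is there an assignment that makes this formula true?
No

No, the formula is not satisfiable.

No assignment of truth values to the variables can make all 34 clauses true simultaneously.

The formula is UNSAT (unsatisfiable).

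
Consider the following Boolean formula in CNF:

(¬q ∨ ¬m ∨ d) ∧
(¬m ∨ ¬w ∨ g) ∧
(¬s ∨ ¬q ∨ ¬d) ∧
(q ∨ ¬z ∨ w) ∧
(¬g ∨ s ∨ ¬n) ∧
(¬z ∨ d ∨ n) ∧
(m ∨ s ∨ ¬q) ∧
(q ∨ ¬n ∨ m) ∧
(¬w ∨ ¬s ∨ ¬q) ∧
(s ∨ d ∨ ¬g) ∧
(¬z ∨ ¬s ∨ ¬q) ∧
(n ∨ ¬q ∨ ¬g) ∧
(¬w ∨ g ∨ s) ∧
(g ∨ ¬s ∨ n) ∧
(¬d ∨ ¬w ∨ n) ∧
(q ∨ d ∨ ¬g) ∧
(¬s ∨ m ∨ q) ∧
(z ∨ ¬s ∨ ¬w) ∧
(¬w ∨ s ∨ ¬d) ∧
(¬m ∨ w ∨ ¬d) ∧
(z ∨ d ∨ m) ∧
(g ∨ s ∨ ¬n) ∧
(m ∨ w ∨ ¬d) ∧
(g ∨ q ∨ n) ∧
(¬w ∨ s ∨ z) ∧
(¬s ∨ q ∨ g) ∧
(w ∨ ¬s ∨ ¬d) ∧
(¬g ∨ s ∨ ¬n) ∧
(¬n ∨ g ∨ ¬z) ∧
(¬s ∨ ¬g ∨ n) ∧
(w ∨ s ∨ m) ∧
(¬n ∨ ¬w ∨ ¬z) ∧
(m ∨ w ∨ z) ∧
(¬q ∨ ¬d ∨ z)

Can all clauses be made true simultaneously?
No

No, the formula is not satisfiable.

No assignment of truth values to the variables can make all 34 clauses true simultaneously.

The formula is UNSAT (unsatisfiable).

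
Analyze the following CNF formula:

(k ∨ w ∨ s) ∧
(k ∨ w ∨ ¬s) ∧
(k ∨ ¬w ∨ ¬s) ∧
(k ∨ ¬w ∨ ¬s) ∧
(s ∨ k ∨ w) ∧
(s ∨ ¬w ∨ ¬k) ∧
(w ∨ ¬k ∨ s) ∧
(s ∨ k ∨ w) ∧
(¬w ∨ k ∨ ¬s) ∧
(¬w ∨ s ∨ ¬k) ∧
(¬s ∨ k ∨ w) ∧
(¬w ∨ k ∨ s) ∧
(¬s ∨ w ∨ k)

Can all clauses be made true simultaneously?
Yes

Yes, the formula is satisfiable.

One satisfying assignment is: k=True, w=True, s=True

Verification: With this assignment, all 13 clauses evaluate to true.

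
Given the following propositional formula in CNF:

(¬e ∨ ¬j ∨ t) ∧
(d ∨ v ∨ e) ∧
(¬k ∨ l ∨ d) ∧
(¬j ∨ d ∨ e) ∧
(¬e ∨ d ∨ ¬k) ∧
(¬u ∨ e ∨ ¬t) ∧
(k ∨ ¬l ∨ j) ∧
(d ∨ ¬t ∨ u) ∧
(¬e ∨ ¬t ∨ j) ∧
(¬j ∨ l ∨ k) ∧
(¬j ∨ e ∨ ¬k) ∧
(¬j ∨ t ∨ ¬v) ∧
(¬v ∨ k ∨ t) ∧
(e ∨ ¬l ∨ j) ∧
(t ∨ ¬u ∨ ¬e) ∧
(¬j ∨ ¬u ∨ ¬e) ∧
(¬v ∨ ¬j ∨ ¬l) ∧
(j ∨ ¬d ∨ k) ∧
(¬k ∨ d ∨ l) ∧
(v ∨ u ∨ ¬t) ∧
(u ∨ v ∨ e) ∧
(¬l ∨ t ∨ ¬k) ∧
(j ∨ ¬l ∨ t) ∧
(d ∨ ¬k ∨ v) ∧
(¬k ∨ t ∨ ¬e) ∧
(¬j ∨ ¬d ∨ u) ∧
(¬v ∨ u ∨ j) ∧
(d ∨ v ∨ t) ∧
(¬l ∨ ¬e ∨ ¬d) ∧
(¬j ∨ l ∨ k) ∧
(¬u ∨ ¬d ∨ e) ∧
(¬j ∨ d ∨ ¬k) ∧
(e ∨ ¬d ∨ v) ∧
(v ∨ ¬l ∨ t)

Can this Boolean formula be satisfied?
No

No, the formula is not satisfiable.

No assignment of truth values to the variables can make all 34 clauses true simultaneously.

The formula is UNSAT (unsatisfiable).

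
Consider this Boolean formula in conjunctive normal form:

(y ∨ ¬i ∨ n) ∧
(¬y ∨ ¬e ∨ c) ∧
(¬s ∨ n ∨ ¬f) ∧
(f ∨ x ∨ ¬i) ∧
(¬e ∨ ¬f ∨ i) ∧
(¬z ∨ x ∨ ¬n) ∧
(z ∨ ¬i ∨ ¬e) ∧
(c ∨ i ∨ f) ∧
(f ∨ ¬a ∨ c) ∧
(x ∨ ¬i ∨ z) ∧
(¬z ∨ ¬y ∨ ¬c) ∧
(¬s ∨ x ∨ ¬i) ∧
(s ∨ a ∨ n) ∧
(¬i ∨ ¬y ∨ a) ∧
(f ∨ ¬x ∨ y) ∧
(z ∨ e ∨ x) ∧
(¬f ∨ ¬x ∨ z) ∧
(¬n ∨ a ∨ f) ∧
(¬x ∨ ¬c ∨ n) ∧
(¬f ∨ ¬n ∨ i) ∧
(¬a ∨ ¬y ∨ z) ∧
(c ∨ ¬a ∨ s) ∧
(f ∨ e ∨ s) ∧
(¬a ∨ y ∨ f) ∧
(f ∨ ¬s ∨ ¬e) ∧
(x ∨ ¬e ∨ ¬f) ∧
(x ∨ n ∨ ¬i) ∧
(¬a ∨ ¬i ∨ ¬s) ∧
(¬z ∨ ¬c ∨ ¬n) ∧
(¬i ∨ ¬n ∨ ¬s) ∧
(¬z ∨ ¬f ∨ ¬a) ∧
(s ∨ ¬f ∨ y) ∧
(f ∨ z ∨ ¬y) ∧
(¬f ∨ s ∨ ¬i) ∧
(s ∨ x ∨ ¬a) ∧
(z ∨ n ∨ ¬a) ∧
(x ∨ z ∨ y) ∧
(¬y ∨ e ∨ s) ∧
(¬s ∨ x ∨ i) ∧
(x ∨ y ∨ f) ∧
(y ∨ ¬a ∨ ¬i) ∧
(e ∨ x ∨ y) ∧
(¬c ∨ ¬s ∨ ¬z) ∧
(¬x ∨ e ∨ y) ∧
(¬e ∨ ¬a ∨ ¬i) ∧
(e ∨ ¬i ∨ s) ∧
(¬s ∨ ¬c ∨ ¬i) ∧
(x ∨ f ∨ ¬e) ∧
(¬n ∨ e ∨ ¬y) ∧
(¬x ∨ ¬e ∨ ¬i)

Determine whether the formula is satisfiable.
No

No, the formula is not satisfiable.

No assignment of truth values to the variables can make all 50 clauses true simultaneously.

The formula is UNSAT (unsatisfiable).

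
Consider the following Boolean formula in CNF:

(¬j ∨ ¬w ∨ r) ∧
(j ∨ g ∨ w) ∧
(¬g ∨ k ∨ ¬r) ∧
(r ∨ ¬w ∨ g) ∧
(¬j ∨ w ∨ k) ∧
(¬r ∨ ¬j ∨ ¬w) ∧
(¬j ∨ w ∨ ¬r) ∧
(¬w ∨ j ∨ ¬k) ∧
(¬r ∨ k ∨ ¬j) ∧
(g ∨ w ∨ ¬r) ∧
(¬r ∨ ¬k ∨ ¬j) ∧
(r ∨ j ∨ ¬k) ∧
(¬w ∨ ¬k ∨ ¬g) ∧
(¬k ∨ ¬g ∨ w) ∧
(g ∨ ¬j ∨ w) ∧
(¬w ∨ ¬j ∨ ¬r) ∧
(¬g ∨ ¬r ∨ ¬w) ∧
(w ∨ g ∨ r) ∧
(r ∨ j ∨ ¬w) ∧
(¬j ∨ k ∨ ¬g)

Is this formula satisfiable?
Yes

Yes, the formula is satisfiable.

One satisfying assignment is: k=False, w=False, g=True, r=False, j=False

Verification: With this assignment, all 20 clauses evaluate to true.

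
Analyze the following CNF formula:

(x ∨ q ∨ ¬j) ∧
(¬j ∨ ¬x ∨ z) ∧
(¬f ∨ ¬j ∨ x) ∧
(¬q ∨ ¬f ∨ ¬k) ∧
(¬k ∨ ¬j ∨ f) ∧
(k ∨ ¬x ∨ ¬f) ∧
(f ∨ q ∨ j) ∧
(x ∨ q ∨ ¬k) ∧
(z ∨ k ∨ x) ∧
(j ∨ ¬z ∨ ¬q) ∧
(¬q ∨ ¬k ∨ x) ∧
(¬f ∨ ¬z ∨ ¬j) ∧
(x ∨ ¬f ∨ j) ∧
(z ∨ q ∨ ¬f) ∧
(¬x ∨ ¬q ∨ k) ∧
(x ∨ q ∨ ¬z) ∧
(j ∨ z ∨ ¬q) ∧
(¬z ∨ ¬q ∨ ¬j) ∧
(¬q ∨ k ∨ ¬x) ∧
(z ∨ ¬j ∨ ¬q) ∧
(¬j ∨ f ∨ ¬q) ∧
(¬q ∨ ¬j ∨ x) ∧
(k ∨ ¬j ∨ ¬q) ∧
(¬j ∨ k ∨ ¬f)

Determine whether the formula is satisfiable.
Yes

Yes, the formula is satisfiable.

One satisfying assignment is: k=False, z=True, x=True, q=False, j=True, f=False

Verification: With this assignment, all 24 clauses evaluate to true.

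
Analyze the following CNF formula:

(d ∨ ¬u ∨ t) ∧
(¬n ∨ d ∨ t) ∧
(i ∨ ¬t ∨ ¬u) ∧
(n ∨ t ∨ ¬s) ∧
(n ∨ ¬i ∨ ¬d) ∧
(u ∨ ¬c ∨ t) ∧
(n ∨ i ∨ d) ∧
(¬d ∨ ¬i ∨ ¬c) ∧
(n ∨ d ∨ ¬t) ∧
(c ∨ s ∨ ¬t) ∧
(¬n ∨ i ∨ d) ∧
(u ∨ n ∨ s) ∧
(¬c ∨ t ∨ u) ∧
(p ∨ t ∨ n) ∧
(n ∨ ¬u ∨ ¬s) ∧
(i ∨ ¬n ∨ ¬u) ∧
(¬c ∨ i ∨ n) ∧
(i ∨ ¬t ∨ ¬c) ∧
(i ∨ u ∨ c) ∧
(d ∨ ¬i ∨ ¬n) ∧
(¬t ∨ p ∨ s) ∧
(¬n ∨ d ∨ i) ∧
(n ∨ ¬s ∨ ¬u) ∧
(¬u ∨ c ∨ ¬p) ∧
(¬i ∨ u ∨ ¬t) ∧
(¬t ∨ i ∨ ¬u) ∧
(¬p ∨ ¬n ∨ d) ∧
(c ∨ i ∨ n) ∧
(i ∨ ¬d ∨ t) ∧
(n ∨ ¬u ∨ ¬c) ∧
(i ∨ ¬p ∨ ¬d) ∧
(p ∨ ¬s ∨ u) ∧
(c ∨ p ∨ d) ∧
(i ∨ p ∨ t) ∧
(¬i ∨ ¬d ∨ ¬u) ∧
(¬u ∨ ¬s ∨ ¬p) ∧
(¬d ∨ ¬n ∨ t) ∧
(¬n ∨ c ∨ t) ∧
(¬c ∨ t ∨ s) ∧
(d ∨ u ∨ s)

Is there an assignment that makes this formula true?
No

No, the formula is not satisfiable.

No assignment of truth values to the variables can make all 40 clauses true simultaneously.

The formula is UNSAT (unsatisfiable).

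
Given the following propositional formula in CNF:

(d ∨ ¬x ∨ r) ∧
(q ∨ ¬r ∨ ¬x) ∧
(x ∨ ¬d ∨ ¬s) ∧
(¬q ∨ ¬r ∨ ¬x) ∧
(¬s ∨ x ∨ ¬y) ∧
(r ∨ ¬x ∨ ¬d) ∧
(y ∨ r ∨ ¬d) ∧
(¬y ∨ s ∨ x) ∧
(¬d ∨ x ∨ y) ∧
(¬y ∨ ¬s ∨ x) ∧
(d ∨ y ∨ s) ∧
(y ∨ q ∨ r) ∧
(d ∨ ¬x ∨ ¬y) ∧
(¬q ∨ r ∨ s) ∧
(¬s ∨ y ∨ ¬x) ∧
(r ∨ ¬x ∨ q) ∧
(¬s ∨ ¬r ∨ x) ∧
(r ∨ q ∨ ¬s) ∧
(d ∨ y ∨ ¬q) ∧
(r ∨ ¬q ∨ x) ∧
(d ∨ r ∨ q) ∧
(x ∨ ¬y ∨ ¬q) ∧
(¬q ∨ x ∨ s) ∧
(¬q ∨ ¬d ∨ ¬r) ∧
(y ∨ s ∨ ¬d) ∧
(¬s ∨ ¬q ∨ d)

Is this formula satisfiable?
No

No, the formula is not satisfiable.

No assignment of truth values to the variables can make all 26 clauses true simultaneously.

The formula is UNSAT (unsatisfiable).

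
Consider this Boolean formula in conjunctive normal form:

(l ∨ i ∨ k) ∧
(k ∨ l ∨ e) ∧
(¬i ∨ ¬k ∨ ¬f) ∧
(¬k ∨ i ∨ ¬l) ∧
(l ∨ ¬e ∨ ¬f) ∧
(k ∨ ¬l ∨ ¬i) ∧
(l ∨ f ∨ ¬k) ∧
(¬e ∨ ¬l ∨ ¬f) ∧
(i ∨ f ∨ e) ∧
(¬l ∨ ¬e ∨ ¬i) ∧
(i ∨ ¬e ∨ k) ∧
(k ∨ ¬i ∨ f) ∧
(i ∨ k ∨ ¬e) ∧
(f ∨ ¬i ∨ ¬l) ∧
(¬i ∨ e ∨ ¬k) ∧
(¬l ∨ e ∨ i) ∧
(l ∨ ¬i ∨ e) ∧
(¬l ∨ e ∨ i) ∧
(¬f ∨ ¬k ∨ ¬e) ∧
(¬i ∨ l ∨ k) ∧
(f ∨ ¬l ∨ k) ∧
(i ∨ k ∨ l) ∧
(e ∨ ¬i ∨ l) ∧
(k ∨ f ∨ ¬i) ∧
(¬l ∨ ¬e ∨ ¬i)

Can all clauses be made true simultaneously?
Yes

Yes, the formula is satisfiable.

One satisfying assignment is: k=True, f=True, e=False, l=False, i=False

Verification: With this assignment, all 25 clauses evaluate to true.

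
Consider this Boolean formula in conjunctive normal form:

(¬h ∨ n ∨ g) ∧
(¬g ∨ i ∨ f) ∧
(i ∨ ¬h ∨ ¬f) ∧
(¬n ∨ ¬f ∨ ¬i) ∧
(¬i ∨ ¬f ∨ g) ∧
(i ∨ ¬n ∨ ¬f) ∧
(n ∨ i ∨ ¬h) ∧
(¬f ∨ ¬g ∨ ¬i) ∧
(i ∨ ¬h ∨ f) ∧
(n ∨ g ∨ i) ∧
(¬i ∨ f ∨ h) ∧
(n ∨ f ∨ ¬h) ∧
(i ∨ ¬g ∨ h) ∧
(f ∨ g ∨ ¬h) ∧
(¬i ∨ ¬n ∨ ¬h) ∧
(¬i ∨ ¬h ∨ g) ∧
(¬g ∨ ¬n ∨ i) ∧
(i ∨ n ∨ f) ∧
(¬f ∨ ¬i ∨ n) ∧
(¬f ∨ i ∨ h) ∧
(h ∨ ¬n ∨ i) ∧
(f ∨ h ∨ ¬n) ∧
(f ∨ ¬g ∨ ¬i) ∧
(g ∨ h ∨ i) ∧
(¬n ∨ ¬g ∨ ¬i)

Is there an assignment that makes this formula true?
No

No, the formula is not satisfiable.

No assignment of truth values to the variables can make all 25 clauses true simultaneously.

The formula is UNSAT (unsatisfiable).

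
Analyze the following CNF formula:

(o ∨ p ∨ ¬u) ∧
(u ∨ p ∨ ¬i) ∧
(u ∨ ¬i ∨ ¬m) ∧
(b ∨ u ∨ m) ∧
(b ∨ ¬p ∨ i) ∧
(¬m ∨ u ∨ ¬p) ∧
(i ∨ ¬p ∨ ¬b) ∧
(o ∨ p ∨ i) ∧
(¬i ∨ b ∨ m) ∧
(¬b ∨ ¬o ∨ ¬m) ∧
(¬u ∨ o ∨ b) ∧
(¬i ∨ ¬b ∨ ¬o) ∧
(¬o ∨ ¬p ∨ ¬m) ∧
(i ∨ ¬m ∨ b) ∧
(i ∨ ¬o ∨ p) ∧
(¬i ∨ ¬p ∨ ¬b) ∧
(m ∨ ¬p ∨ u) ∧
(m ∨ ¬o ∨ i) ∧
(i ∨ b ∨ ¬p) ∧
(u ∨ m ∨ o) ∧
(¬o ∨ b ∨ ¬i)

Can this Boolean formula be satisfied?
No

No, the formula is not satisfiable.

No assignment of truth values to the variables can make all 21 clauses true simultaneously.

The formula is UNSAT (unsatisfiable).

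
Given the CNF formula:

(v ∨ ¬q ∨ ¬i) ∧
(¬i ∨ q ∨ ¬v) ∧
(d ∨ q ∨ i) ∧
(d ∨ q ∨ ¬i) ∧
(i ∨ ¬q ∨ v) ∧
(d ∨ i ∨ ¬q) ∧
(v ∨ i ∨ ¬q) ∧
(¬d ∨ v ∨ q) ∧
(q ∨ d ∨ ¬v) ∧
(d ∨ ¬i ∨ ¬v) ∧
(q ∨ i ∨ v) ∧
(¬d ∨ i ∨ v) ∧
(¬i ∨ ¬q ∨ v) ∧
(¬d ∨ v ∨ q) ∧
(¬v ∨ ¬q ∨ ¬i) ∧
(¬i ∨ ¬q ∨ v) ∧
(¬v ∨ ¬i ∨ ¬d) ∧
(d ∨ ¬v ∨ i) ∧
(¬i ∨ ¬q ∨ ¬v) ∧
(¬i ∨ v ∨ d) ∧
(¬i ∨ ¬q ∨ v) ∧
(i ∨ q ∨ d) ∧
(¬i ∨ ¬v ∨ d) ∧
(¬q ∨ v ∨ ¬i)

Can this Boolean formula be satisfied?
Yes

Yes, the formula is satisfiable.

One satisfying assignment is: v=True, d=True, q=False, i=False

Verification: With this assignment, all 24 clauses evaluate to true.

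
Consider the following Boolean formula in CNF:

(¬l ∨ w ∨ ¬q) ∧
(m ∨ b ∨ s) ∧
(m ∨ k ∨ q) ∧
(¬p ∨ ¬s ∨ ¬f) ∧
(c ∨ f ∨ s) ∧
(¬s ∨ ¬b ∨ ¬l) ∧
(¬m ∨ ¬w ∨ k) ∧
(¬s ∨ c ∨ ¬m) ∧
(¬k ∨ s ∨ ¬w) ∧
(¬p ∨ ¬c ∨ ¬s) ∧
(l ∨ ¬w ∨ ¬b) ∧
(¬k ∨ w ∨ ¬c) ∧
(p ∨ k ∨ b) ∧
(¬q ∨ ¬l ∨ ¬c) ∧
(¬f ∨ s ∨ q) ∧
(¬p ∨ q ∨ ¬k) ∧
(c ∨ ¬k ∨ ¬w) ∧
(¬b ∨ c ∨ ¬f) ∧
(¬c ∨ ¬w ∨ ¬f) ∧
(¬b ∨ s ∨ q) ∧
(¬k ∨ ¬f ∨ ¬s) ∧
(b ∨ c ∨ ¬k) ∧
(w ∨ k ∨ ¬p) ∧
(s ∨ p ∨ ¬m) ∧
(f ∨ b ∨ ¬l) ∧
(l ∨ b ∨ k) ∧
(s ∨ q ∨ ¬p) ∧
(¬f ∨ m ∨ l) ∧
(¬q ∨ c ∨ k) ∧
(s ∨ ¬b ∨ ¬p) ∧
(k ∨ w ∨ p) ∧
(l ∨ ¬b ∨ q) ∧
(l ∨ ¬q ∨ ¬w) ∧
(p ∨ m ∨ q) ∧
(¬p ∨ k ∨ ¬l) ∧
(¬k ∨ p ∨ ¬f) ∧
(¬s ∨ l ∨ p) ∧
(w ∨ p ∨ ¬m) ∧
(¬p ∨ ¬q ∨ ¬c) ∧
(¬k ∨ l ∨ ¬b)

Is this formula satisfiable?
No

No, the formula is not satisfiable.

No assignment of truth values to the variables can make all 40 clauses true simultaneously.

The formula is UNSAT (unsatisfiable).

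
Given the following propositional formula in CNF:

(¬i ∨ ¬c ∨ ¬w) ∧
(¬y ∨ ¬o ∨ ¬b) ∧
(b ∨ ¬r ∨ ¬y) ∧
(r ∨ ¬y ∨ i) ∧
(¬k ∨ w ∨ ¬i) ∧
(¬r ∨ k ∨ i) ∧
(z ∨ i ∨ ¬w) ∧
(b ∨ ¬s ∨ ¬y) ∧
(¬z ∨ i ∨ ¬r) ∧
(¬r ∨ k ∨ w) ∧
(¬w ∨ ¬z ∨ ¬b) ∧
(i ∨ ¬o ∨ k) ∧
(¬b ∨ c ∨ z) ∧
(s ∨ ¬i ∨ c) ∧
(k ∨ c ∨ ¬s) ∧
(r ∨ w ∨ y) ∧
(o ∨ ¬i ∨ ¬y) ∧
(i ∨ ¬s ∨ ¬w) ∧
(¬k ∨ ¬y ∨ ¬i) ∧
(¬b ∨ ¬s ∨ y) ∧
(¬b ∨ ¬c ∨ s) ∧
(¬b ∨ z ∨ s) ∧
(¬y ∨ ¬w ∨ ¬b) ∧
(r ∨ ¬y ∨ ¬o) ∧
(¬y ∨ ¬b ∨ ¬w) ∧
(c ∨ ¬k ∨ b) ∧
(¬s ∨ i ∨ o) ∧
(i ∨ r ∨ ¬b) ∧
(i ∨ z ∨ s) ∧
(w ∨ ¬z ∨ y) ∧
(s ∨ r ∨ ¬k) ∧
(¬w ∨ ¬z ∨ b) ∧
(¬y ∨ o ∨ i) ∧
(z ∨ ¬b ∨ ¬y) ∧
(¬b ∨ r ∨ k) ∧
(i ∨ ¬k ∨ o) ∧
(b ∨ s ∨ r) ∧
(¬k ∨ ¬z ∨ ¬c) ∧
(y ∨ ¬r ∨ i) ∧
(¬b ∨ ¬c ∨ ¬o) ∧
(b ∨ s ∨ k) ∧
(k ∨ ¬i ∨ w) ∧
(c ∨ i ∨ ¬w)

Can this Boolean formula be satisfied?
No

No, the formula is not satisfiable.

No assignment of truth values to the variables can make all 43 clauses true simultaneously.

The formula is UNSAT (unsatisfiable).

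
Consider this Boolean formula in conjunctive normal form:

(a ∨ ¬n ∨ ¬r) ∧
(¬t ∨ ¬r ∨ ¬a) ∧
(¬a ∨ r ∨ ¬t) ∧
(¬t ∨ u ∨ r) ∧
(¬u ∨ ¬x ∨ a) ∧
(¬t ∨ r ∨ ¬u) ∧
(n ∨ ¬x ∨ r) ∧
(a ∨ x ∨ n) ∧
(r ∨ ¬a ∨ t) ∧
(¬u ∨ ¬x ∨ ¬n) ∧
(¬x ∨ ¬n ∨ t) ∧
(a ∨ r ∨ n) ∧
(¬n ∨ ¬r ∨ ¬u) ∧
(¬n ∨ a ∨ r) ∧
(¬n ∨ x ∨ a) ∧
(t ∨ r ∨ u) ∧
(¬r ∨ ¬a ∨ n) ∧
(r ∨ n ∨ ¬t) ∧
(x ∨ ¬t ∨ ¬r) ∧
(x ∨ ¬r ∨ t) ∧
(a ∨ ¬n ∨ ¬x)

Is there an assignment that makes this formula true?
Yes

Yes, the formula is satisfiable.

One satisfying assignment is: a=False, n=False, u=False, x=True, r=True, t=True

Verification: With this assignment, all 21 clauses evaluate to true.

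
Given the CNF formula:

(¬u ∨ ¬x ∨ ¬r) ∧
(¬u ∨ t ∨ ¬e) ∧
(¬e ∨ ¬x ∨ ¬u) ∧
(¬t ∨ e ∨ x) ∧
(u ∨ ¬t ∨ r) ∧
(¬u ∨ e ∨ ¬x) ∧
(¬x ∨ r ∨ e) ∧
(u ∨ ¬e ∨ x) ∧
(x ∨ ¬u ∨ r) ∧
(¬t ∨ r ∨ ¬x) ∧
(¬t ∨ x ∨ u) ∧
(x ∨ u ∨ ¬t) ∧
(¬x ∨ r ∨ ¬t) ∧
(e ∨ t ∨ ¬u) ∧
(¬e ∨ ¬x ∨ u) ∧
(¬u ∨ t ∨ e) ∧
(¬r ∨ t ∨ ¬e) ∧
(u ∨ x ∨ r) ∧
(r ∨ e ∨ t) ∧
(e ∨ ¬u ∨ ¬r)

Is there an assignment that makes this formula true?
Yes

Yes, the formula is satisfiable.

One satisfying assignment is: t=True, u=True, e=True, r=True, x=False

Verification: With this assignment, all 20 clauses evaluate to true.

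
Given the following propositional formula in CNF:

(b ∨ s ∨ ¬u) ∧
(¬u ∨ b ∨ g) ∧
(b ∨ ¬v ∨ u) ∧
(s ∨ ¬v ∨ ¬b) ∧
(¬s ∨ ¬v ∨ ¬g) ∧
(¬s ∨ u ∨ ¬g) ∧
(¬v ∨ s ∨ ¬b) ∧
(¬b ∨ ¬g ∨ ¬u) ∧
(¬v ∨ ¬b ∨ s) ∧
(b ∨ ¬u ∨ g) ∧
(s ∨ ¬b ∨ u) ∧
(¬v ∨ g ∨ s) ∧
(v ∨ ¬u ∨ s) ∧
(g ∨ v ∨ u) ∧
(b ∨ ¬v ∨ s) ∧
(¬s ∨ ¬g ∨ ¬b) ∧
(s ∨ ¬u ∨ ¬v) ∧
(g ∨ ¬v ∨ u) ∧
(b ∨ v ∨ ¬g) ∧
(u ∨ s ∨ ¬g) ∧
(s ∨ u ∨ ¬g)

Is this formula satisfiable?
Yes

Yes, the formula is satisfiable.

One satisfying assignment is: s=True, u=True, b=True, v=False, g=False

Verification: With this assignment, all 21 clauses evaluate to true.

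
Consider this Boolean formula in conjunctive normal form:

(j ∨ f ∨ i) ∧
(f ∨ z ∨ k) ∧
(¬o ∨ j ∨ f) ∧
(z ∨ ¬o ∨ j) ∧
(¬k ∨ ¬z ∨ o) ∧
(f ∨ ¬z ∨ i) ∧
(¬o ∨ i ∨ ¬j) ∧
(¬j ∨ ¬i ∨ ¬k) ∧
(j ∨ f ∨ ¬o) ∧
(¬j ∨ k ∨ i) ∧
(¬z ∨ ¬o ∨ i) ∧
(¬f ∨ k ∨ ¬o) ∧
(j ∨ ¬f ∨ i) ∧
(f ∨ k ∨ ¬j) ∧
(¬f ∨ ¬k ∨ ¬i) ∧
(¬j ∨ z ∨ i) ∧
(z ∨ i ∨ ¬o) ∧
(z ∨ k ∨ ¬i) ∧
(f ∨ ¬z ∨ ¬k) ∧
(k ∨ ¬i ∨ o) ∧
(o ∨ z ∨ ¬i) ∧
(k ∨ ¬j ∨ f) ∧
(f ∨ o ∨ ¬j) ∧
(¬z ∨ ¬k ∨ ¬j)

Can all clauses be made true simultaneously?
No

No, the formula is not satisfiable.

No assignment of truth values to the variables can make all 24 clauses true simultaneously.

The formula is UNSAT (unsatisfiable).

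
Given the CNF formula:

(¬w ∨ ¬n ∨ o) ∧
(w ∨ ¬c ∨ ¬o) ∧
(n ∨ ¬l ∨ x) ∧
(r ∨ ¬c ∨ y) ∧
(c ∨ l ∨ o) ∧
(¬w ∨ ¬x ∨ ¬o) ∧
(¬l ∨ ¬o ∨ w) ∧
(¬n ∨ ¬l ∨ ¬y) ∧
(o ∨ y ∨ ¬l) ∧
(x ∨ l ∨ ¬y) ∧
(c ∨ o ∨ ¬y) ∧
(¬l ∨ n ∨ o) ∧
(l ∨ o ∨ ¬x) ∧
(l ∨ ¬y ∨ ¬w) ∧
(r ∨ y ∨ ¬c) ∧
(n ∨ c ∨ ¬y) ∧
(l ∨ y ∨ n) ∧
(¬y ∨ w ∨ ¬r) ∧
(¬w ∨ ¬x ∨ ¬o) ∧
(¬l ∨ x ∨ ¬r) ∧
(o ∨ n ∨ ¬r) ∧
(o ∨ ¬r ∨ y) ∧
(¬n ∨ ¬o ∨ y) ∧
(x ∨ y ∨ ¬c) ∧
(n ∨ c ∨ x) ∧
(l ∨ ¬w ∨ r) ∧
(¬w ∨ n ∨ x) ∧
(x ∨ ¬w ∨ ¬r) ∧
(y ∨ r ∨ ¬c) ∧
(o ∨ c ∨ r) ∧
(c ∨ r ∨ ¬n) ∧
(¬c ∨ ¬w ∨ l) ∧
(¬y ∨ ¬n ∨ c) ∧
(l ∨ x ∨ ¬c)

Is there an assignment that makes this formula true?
No

No, the formula is not satisfiable.

No assignment of truth values to the variables can make all 34 clauses true simultaneously.

The formula is UNSAT (unsatisfiable).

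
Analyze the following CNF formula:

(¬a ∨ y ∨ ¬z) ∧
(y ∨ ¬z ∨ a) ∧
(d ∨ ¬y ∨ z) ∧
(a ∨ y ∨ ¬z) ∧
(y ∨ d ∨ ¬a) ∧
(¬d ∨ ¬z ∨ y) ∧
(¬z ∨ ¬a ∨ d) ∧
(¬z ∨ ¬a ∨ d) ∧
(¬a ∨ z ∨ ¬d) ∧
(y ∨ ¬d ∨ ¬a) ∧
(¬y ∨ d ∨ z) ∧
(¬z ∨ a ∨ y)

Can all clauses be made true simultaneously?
Yes

Yes, the formula is satisfiable.

One satisfying assignment is: a=False, z=False, y=False, d=False

Verification: With this assignment, all 12 clauses evaluate to true.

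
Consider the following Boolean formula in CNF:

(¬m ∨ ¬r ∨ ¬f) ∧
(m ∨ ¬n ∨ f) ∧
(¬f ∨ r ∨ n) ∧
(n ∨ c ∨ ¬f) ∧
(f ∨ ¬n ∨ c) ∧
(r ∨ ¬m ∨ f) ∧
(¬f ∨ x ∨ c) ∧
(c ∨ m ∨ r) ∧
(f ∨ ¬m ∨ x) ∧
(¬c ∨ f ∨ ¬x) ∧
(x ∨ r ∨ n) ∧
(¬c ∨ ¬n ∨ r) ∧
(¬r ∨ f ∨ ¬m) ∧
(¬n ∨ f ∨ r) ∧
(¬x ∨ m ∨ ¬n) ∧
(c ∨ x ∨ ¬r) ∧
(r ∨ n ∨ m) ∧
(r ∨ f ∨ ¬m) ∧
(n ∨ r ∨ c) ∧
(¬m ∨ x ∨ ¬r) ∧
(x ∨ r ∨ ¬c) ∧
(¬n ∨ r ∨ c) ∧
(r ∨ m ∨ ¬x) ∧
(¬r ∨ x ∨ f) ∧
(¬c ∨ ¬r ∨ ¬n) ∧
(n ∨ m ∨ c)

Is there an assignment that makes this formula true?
Yes

Yes, the formula is satisfiable.

One satisfying assignment is: n=False, r=True, f=True, x=True, m=False, c=True

Verification: With this assignment, all 26 clauses evaluate to true.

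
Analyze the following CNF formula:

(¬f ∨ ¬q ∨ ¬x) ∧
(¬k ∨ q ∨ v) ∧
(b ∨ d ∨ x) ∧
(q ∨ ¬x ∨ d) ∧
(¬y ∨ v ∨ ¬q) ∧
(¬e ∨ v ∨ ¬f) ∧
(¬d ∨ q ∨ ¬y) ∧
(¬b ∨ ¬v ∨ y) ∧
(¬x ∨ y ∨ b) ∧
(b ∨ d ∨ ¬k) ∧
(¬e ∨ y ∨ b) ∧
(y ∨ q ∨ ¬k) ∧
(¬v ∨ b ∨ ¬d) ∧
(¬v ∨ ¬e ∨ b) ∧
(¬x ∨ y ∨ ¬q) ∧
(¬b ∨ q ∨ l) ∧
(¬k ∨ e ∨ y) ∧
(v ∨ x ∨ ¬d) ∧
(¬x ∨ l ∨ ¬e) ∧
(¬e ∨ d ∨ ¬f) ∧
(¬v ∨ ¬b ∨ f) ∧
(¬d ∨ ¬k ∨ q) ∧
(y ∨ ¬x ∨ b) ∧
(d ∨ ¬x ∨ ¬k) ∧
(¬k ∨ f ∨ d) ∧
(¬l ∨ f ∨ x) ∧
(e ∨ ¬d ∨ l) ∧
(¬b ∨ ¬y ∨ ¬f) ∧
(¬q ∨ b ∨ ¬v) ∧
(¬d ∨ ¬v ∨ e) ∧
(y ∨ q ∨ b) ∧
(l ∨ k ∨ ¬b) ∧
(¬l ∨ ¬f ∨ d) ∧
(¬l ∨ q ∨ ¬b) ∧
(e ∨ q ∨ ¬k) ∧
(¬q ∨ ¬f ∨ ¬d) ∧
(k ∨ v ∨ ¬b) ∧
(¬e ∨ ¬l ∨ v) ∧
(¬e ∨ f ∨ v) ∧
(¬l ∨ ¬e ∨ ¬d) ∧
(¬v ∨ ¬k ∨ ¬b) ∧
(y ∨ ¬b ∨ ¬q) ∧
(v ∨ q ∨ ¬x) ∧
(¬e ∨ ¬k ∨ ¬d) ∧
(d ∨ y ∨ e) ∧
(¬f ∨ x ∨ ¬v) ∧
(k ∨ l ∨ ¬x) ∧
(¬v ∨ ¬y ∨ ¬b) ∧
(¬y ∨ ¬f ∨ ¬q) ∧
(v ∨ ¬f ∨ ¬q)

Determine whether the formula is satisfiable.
No

No, the formula is not satisfiable.

No assignment of truth values to the variables can make all 50 clauses true simultaneously.

The formula is UNSAT (unsatisfiable).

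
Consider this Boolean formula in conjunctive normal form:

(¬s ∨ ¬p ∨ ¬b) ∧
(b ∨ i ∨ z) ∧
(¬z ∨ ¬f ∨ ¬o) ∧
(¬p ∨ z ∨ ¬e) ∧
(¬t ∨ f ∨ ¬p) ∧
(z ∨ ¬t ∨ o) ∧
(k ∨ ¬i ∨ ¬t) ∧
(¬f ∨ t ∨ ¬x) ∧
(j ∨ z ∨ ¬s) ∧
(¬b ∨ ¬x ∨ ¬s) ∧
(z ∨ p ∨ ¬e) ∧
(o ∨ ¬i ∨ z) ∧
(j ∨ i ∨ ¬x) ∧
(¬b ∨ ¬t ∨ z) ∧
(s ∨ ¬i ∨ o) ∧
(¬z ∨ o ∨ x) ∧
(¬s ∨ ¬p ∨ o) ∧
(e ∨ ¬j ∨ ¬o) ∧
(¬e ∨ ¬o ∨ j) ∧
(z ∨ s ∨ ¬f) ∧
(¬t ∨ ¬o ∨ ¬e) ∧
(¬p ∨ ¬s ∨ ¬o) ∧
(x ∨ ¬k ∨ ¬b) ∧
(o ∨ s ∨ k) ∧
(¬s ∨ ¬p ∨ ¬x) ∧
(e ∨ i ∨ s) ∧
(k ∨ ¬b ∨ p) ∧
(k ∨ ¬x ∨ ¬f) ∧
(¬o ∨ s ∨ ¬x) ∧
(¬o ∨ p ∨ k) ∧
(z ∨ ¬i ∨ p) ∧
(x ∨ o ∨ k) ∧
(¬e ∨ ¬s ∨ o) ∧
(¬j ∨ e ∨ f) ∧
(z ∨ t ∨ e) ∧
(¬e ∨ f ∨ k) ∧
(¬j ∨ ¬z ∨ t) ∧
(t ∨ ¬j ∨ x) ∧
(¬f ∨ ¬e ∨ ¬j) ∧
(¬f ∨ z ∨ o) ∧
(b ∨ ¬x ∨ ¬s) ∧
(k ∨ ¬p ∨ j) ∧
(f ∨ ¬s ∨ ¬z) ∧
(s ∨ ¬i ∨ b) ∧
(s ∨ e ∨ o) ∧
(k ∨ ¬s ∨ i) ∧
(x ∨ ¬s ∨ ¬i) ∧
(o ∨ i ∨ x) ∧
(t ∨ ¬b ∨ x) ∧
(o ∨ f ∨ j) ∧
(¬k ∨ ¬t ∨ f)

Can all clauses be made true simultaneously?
No

No, the formula is not satisfiable.

No assignment of truth values to the variables can make all 51 clauses true simultaneously.

The formula is UNSAT (unsatisfiable).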